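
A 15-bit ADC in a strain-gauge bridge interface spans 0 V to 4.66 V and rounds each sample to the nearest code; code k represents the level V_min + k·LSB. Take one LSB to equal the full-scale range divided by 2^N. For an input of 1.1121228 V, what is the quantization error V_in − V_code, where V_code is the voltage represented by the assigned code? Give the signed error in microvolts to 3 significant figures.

Range is 4.66 V. LSB = 4.66 V / 2^15 ≈ 142.2 µV.
(1.1121228 − (0)) / LSB = 1.1121228 × 32768/4.66 = 7820.1802. Nearest integer: k = 7820.
V_code = 0 + (7820/32768) × 4.66 = 1.1120971680 V.
Error = V_in − V_code = 1.1121228 − (1.1120971680) = +25.6 µV.

+25.6 µV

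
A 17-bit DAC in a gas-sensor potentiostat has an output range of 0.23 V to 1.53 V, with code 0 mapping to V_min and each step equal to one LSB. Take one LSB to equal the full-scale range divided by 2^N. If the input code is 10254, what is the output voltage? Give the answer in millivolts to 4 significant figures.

The full-scale span is 1.53 − (0.23) = 1.3 V. LSB = 1.3 V / 2^17.
V_out = 0.23 + 10254 × (1.3/131072) V
      = 0.23 V + 0.101701 V = 0.331701 V.

331.7 mV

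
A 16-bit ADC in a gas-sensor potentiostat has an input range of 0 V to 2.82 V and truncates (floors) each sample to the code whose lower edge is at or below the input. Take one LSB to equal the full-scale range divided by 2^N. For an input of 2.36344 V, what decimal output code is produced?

Range is 2.82 V. LSB = 2.82 V / 2^16 ≈ 43.03 µV.
V_in − V_min = 2.36344 − (0) = 2.36344 V.
Divide by LSB: 2.36344 × 65536/2.82 = 54925.6751.
Truncating gives code 54925.

54925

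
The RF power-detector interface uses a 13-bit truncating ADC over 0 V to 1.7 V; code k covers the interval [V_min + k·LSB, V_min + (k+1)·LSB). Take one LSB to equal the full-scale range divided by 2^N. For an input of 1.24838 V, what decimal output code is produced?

6015

Full-scale range = 1.7 V. LSB = 1.7 V / 2^13 ≈ 207.5 µV.
code = ⌊(V_in − V_min)/LSB⌋ = ⌊(V_in − V_min) × 2^13 / range⌋
     = ⌊(1.24838 − (0)) × 8192 / 1.7⌋ = ⌊1.24838 × 8192/1.7⌋
     = ⌊6015.723⌋ = 6015.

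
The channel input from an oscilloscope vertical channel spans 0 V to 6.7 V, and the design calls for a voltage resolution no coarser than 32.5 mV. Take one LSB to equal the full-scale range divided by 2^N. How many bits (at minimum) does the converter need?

8 bits

Span = 6.7 V.
6.7 V / 32.5 mV = 206.2. Since 2^7 = 128 and 2^8 = 256, N = 8.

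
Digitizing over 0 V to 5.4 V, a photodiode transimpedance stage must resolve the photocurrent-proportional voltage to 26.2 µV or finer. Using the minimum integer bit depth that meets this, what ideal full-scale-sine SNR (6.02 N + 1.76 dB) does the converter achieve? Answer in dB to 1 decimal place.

V_FS = 5.4 V.
Levels needed ≥ 5.4/26.2 µV = 206100. 2^18 = 262144 suffices, so N_min = 18.
6.02(18) + 1.76 = 110.12 dB.

110.1 dB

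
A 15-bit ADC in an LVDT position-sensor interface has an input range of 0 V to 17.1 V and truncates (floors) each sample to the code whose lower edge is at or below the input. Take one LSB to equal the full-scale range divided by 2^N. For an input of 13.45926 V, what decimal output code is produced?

Span = 17.1 V. LSB = 17.1 V / 2^15 ≈ 0.5219 mV.
(V_in − V_min) × 2^15/range = (13.45926 − (0)) × 32768/17.1 = 25791.405.
Floor → code = 25791.

25791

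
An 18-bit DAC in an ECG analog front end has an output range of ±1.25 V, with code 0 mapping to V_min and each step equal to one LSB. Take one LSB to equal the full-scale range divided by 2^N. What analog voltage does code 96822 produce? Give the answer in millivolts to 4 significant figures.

Span: 1.25 V − (-1.25 V) = 2.5 V. LSB = 2.5 V / 2^18.
Output = V_min + (96822/262144) × range = -1.25 + 0.369347 × 2.5 V
      = -1.25 + 0.923367 = -0.326633 V.

-326.6 mV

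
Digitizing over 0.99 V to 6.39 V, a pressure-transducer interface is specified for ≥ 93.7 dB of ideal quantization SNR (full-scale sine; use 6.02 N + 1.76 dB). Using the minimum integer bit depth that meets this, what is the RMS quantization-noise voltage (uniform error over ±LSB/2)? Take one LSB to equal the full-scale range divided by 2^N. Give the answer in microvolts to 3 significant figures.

The full-scale span is 6.39 − (0.99) = 5.4 V.
N ≥ (93.7 − 1.76)/6.02 = 15.272 → N_min = 16.
LSB = 5.4 V / 2^16 = 82.397 µV.
RMS noise = LSB/√12 = 23.8 µV.

23.8 µV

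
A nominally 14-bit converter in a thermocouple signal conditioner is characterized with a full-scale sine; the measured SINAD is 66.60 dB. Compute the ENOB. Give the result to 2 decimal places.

10.77 bits

ENOB = (SINAD − 1.76) / 6.02 = (66.60 − 1.76) / 6.02 = 64.84 / 6.02 = 10.7708.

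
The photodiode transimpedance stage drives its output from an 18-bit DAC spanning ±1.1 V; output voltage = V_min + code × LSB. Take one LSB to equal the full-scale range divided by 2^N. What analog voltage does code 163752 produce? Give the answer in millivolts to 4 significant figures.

274.3 mV

Full-scale range = 1.1 V − (-1.1 V) = 2.2 V. LSB = 2.2 V / 2^18.
Output = V_min + (163752/262144) × range = -1.1 + 0.624664 × 2.2 V
      = -1.1 V + 1.37426 V = 0.274261 V.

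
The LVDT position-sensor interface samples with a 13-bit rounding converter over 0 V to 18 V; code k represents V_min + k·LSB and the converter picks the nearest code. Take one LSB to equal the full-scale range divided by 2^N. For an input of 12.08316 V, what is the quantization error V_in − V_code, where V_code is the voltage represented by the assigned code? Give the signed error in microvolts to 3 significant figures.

Span = 18 V. LSB = 18 V / 2^13 ≈ 2.197 mV.
(V_in − V_min)/LSB = (12.08316 − (0)) × 8192/18 = 5499.1804 → nearest code k = 5499.
Reconstructed level: 0 + 5499 × 18/8192 V = 12.08276367 V.
V_in − V_code = 12.08316 − (12.08276367) = +396 µV.

+396 µV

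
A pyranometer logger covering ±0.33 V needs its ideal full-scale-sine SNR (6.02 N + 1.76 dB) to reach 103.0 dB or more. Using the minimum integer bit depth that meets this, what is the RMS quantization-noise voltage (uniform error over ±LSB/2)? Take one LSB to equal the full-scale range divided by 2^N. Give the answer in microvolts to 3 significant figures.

1.45 µV

Full-scale range = 0.33 V − (-0.33 V) = 0.66 V.
Solving 6.02 N ≥ 103.0 − 1.76: N ≥ 16.817. Round up → N = 17.
LSB = 0.66 V / 2^17 = 5.0354 µV.
σ_q = LSB/√12 = 5.0354 µV/3.4641 = 1.45 µV.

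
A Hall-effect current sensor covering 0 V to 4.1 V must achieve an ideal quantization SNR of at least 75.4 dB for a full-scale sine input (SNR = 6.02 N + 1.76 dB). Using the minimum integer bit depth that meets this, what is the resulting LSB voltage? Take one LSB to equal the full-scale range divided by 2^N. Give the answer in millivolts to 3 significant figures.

0.500 mV

V_FS = 4.1 V.
6.02 N + 1.76 ≥ 75.4 gives N ≥ 12.233, so the minimum integer is 13.
Step size = 4.1/8192 V = 0.500 mV.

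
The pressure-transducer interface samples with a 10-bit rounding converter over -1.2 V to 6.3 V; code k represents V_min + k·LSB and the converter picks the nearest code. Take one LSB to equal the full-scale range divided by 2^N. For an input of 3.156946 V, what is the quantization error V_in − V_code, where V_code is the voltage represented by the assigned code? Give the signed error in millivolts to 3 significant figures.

−0.964 mV

Range = 6.3 − (-1.2) = 7.5 V. LSB = 7.5 V / 2^10 ≈ 7.324 mV.
Position in LSBs: (3.156946 − (-1.2)) × 1024/7.5 = 594.8684; rounding gives k = 595.
Reconstructed level: -1.2 + 595 × 7.5/1024 V = 3.157910156 V.
Error = V_in − V_code = 3.156946 − (3.157910156) = −0.964 mV.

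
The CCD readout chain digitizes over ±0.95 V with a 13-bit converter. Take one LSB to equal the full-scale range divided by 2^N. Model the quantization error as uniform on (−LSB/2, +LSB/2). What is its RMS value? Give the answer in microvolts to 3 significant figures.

Full-scale range = 0.95 V − (-0.95 V) = 1.9 V.
One LSB is 1.9 V / 8192 = 231.93 µV.
For a uniform distribution on [−LSB/2, +LSB/2], V_rms = LSB/√12 = 231.93 µV/3.4641 = 67.0 µV.

67.0 µV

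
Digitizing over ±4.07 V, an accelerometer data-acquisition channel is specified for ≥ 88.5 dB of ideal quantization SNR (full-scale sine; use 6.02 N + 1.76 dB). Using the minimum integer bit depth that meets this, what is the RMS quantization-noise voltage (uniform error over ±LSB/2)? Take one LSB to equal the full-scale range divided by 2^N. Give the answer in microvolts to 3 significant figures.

Full-scale range = 4.07 V − (-4.07 V) = 8.14 V.
Required N = ⌈(88.5 − 1.76)/6.02⌉ = ⌈14.409⌉ = 15.
One LSB is 8.14 V / 32768 = 248.41 µV.
V_rms = LSB/√12 = 71.7 µV.

71.7 µV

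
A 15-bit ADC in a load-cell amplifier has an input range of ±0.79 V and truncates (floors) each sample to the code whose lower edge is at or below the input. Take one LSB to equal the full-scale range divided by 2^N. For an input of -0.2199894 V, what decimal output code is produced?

The full-scale span is 0.79 − (-0.79) = 1.58 V. LSB = 1.58 V / 2^15 ≈ 48.22 µV.
V_in − V_min = -0.2199894 − (-0.79) = 0.5700106 V.
Divide by LSB: 0.5700106 × 32768/1.58 = 11821.5869.
Truncating gives code 11821.

11821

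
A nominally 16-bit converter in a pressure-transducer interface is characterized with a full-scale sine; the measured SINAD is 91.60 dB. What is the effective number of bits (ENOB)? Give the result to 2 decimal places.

ENOB = (SINAD − 1.76) / 6.02 = (91.60 − 1.76) / 6.02 = 89.84 / 6.02 = 14.9236.

14.92 bits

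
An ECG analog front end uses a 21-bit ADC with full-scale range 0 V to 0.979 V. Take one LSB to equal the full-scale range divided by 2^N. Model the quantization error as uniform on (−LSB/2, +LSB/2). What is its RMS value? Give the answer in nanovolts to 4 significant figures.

134.8 nV

Range is 0.979 V.
Step size = 0.979/2097152 V = 466.824 nV.
For a uniform distribution on [−LSB/2, +LSB/2], V_rms = LSB/√12 = 466.824 nV/3.4641 = 134.8 nV.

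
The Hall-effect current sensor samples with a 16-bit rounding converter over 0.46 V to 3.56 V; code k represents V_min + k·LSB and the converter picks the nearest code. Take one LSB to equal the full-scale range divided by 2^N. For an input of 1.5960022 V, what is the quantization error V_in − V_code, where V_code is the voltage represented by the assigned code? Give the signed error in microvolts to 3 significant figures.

The full-scale span is 3.56 − (0.46) = 3.1 V. LSB = 3.1 V / 2^16 ≈ 47.30 µV.
(1.5960022 − (0.46)) / LSB = 1.1360022 × 65536/3.1 = 24015.8194. Nearest integer: k = 24016.
Reconstructed level: 0.46 + 24016 × 3.1/65536 V = 1.5960107422 V.
V_in − V_code = 1.5960022 − (1.5960107422) = −8.54 µV.

−8.54 µV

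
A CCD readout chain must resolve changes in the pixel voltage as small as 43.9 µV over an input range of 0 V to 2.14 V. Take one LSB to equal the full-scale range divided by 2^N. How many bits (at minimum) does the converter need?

16 bits

Full-scale range = 2.14 V.
2.14 V / 43.9 µV = 48750. Since 2^15 = 32768 and 2^16 = 65536, N = 16.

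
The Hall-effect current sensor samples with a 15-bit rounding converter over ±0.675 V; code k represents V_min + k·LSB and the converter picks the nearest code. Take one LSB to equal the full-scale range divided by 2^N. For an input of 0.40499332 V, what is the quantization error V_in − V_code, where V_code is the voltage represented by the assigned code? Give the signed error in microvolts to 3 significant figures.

+9.80 µV

Range = 0.675 − (-0.675) = 1.35 V. LSB = 1.35 V / 2^15 ≈ 41.20 µV.
(0.40499332 − (-0.675)) / LSB = 1.07999332 × 32768/1.35 = 26214.2379. Nearest integer: k = 26214.
V_code = -0.675 + (26214/32768) × 1.35 = 0.40498352051 V.
Error = V_in − V_code = 0.40499332 − (0.40498352051) = +9.80 µV.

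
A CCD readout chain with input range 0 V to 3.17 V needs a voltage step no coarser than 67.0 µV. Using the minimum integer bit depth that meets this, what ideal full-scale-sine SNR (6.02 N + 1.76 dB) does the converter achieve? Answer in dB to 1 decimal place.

Full-scale range = 3.17 V.
Need 2^N ≥ 3.17 V / 67.0 µV = 47310 → N_min = 16.
6.02(16) + 1.76 = 98.08 dB.

98.1 dB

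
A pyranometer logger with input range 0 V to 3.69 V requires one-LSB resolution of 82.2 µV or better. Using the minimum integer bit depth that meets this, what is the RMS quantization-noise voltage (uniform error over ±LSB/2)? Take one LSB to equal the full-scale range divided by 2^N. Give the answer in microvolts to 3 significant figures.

Range is 3.69 V.
Need 2^N ≥ 3.69 V / 82.2 µV = 44890 → N_min = 16.
One LSB is 3.69 V / 65536 = 56.305 µV.
RMS noise = LSB/√12 = 16.3 µV.

16.3 µV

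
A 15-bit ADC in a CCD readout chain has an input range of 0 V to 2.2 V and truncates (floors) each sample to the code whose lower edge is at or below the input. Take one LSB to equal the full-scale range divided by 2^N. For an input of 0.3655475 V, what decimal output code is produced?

5444

V_FS = 2.2 V. LSB = 2.2 V / 2^15 ≈ 67.14 µV.
(V_in − V_min) × 2^15/range = (0.3655475 − (0)) × 32768/2.2 = 5444.664.
Floor → code = 5444.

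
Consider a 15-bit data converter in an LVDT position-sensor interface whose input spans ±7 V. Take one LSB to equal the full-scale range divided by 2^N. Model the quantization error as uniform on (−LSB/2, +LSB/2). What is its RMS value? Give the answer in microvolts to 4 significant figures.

The full-scale span is 7 − (-7) = 14 V.
One LSB is 14 V / 32768 = 427.246 µV.
σ_q = LSB/√12 = 427.246 µV/3.4641 = 123.3 µV.

123.3 µV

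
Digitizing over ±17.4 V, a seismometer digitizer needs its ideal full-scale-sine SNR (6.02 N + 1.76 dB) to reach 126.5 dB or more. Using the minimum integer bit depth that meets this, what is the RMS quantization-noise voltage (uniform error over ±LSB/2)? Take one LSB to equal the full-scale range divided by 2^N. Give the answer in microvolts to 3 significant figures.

Range = 17.4 − (-17.4) = 34.8 V.
Required N = ⌈(126.5 − 1.76)/6.02⌉ = ⌈20.721⌉ = 21.
LSB = 34.8 V ÷ 2^21 = 34.8/2097152 V = 16.594 µV.
σ_q = LSB/√12 = 16.594 µV/3.4641 = 4.79 µV.

4.79 µV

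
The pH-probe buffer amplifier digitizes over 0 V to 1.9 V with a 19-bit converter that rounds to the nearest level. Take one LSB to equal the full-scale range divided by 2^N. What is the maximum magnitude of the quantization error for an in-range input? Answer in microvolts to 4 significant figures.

Full-scale range = 1.9 V.
LSB = 1.9 V / 2^19 = 3.62396 µV.
A rounding quantizer has |error| ≤ LSB/2 = 1.812 µV.

1.812 µV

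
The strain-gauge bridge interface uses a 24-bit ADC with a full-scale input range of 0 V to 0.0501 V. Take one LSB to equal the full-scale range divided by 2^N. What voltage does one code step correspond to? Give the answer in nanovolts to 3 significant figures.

2.99 nV

V_FS = 0.0501 V.
2^24 = 16777216 levels.
Step size = 0.0501/16777216 V = 2.99 nV.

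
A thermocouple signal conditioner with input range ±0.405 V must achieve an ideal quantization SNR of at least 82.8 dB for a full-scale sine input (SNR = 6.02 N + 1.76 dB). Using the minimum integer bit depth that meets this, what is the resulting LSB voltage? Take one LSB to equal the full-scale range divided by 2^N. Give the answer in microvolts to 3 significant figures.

49.4 µV

Span: 0.405 V − (-0.405 V) = 0.81 V.
N ≥ (82.8 − 1.76)/6.02 = 13.462 → N_min = 14.
One LSB is 0.81 V / 16384 = 49.4 µV.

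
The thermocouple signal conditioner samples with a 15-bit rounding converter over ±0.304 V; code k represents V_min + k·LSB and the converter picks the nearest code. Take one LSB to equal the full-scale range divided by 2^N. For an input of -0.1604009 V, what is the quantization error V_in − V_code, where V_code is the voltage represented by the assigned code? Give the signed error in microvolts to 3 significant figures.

+4.37 µV

Full-scale range = 0.304 V − (-0.304 V) = 0.608 V. LSB = 0.608 V / 2^15 ≈ 18.55 µV.
Position in LSBs: (-0.1604009 − (-0.304)) × 32768/0.608 = 7739.2357; rounding gives k = 7739.
V_code = -0.304 + (7739/32768) × 0.608 = -0.16040527344 V.
e = -0.1604009 − (-0.16040527344) = +4.37 µV.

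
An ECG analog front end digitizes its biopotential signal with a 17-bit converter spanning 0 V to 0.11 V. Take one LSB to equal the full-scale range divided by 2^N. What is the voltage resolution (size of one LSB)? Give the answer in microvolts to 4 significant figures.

0.8392 µV

Full-scale range = 0.11 V.
There are 2^17 = 131072 steps.
LSB = 0.11 V / 2^17 = 0.8392 µV.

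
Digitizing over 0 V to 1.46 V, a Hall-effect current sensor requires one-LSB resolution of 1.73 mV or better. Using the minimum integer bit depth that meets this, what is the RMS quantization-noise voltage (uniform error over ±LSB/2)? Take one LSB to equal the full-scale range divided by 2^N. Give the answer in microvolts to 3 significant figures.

V_FS = 1.46 V.
Levels needed ≥ 1.46/1.73 mV = 843.9. 2^10 = 1024 suffices, so N_min = 10.
LSB = 1.46 V ÷ 2^10 = 1.46/1024 V = 1.4258 mV.
V_rms = LSB/√12 = 412 µV.

412 µV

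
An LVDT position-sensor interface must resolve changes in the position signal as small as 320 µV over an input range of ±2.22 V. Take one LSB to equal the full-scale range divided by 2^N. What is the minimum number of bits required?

Full-scale range = 2.22 V − (-2.22 V) = 4.44 V.
Levels needed ≥ 4.44/320 µV = 13880. 2^14 = 16384 suffices, so N_min = 14.

14 bits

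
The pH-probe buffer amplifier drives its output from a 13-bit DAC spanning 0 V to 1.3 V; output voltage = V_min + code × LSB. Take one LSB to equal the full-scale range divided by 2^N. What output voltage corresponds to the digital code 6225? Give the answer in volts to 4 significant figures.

Span = 1.3 V. LSB = 1.3 V / 2^13.
V_out = 0 + 6225 × (1.3/8192) V
      = 0 V + 0.987854 V = 0.987854 V.

0.9879 V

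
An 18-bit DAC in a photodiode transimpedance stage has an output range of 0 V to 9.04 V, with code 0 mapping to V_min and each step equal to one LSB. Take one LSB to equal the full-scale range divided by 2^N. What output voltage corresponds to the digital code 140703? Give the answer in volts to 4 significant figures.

4.852 V

Full-scale range = 9.04 V. LSB = 9.04 V / 2^18.
V_out = 0 + 140703 × (9.04/262144) V
      = 0 V + 4.85212 V = 4.85212 V.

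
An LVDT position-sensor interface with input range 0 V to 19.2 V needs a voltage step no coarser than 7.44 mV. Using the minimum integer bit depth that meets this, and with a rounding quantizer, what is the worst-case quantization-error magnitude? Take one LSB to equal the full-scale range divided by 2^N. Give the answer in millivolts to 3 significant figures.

Span = 19.2 V.
Need 2^N ≥ 19.2 V / 7.44 mV = 2581 → N_min = 12.
LSB = 19.2 V ÷ 2^12 = 19.2/4096 V = 4.6875 mV.
|e|_max = LSB/2 = 2.34 mV.

2.34 mV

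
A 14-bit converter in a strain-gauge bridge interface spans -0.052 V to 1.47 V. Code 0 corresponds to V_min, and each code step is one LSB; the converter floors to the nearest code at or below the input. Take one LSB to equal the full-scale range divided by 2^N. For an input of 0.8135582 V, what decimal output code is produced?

9317

Full-scale range = 1.47 V − (-0.052 V) = 1.522 V. LSB = 1.522 V / 2^14 ≈ 92.90 µV.
V_in − V_min = 0.8135582 − (-0.052) = 0.8655582 V.
Divide by LSB: 0.8655582 × 16384/1.522 = 9317.5464.
Truncating gives code 9317.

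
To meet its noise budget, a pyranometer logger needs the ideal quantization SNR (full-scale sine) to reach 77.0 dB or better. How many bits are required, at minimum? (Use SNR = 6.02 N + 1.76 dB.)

13 bits

6.02 N + 1.76 ≥ 77.0 gives N ≥ 12.498, so the minimum integer is 13.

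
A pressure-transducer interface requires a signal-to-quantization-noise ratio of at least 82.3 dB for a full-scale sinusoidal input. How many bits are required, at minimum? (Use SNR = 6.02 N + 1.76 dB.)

14 bits

N ≥ (82.3 − 1.76)/6.02 = 13.379 → N_min = 14.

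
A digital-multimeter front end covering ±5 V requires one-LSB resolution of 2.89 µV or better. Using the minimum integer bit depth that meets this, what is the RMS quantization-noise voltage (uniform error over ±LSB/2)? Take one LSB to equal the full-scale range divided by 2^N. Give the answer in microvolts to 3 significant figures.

0.688 µV

Range = 5 − (-5) = 10 V.
Levels needed ≥ 10/2.89 µV = 3.460e6. 2^22 = 4194304 suffices, so N_min = 22.
LSB = 10 V / 2^22 = 2.3842 µV.
σ_q = LSB/√12 = 2.3842 µV/3.4641 = 0.688 µV.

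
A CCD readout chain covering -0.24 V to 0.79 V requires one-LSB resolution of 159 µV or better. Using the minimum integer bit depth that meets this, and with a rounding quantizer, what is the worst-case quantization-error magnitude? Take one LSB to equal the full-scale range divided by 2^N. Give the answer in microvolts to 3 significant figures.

62.9 µV

Full-scale range = 0.79 V − (-0.24 V) = 1.03 V.
Required number of levels: 1.03/159 µV = 6478.0; smallest N with 2^N ≥ that is 13.
Step size = 1.03/8192 V = 125.73 µV.
Max error for round-to-nearest is LSB/2 = 62.9 µV.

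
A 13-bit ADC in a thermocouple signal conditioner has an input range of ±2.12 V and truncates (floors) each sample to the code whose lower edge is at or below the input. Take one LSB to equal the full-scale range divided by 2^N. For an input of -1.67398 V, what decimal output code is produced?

Span: 2.12 V − (-2.12 V) = 4.24 V. LSB = 4.24 V / 2^13 ≈ 0.5176 mV.
V_in − V_min = -1.67398 − (-2.12) = 0.44602 V.
Divide by LSB: 0.44602 × 8192/4.24 = 861.7443.
Truncating gives code 861.

861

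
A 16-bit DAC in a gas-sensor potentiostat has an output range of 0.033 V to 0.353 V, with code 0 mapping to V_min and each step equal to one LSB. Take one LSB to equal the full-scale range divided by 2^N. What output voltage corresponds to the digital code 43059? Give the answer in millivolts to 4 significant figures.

243.2 mV

Full-scale range = 0.353 V − (0.033 V) = 0.32 V. LSB = 0.32 V / 2^16.
Output = V_min + (43059/65536) × range = 0.033 + 0.657028 × 0.32 V
      = 0.033 V + 0.210249 V = 0.243249 V.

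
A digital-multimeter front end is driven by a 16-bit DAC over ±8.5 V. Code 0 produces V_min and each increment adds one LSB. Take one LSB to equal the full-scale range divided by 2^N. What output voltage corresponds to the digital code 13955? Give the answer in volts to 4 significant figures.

-4.880 V

Range = 8.5 − (-8.5) = 17 V. LSB = 17 V / 2^16.
V_out = -8.5 + 13955 × (17/65536) V
      = -8.5 + 3.61992 = -4.88008 V.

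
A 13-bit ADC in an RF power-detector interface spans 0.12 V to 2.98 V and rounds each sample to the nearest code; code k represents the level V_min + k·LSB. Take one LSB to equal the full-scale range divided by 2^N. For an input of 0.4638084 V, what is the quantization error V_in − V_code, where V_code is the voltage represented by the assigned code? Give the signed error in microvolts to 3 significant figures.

Span: 2.98 V − (0.12 V) = 2.86 V. LSB = 2.86 V / 2^13 ≈ 349.1 µV.
(V_in − V_min)/LSB = (0.4638084 − (0.12)) × 8192/2.86 = 984.7827 → nearest code k = 985.
Reconstructed level: 0.12 + 985 × 2.86/8192 V = 0.4638842773 V.
e = 0.4638084 − (0.4638842773) = −75.9 µV.

−75.9 µV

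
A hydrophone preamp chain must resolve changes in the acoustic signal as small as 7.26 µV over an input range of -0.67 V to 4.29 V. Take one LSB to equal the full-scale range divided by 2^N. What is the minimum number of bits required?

Range = 4.29 − (-0.67) = 4.96 V.
Need 2^N ≥ 4.96 V / 7.26 µV = 683200 → N_min = 20.

20 bits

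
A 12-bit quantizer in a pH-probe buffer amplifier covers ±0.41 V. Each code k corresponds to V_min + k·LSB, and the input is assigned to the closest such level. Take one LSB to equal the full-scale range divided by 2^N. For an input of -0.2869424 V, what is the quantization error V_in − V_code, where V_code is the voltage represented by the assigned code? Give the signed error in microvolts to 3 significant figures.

Span: 0.41 V − (-0.41 V) = 0.82 V. LSB = 0.82 V / 2^12 ≈ 200.2 µV.
Position in LSBs: (-0.2869424 − (-0.41)) × 4096/0.82 = 614.6877; rounding gives k = 615.
V_code = -0.41 + (615/4096) × 0.82 = -0.2868798828 V.
Error = V_in − V_code = -0.2869424 − (-0.2868798828) = −62.5 µV.

−62.5 µV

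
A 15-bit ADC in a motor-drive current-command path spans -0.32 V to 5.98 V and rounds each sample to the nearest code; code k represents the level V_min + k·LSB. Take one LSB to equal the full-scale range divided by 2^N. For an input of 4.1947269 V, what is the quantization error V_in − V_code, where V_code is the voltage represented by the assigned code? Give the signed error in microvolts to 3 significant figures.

Span: 5.98 V − (-0.32 V) = 6.3 V. LSB = 6.3 V / 2^15 ≈ 192.3 µV.
(V_in − V_min)/LSB = (4.1947269 − (-0.32)) × 32768/6.3 = 23482.3129 → nearest code k = 23482.
V_code = -0.32 + (23482/32768) × 6.3 = 4.1946667480 V.
V_in − V_code = 4.1947269 − (4.1946667480) = +60.2 µV.

+60.2 µV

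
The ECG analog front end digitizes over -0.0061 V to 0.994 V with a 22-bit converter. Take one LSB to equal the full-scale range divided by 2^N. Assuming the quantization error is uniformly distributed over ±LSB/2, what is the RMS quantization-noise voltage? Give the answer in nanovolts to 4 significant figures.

Range = 0.994 − (-0.0061) = 1.0001 V.
Step size = 1.0001/4194304 V = 238.442 nV.
For a uniform distribution on [−LSB/2, +LSB/2], V_rms = LSB/√12 = 238.442 nV/3.4641 = 68.83 nV.

68.83 nV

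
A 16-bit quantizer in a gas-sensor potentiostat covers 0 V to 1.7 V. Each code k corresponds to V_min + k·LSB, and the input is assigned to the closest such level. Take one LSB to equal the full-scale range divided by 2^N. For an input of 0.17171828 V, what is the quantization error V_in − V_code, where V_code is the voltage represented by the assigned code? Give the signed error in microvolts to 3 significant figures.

−4.13 µV

V_FS = 1.7 V. LSB = 1.7 V / 2^16 ≈ 25.94 µV.
Position in LSBs: (0.17171828 − (0)) × 65536/1.7 = 6619.8407; rounding gives k = 6620.
V_code = V_min + k × range/2^16 = 0 + 6620 × 1.7/65536 = 0.17172241211 V.
Error = V_in − V_code = 0.17171828 − (0.17172241211) = −4.13 µV.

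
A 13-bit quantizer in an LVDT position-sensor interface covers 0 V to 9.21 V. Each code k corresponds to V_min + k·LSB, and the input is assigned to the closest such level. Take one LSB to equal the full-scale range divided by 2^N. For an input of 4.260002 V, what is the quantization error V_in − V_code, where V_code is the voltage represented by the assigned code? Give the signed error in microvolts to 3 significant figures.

+152 µV

V_FS = 9.21 V. LSB = 9.21 V / 2^13 ≈ 1.124 mV.
(V_in − V_min)/LSB = (4.260002 − (0)) × 8192/9.21 = 3789.1353 → nearest code k = 3789.
V_code = 0 + (3789/8192) × 9.21 = 4.259849854 V.
Error = V_in − V_code = 4.260002 − (4.259849854) = +152 µV.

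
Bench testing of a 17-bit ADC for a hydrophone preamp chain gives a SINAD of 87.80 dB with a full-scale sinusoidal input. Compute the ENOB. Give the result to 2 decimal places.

ENOB = (87.80 − 1.76)/6.02 = 14.2924 bits.

14.29 bits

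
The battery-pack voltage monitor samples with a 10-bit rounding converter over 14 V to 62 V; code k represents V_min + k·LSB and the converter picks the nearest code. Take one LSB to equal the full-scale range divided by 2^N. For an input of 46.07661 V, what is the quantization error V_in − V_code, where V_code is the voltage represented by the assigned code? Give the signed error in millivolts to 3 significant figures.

Full-scale range = 62 V − (14 V) = 48 V. LSB = 48 V / 2^10 ≈ 46.88 mV.
Position in LSBs: (46.07661 − (14)) × 1024/48 = 684.3010; rounding gives k = 684.
V_code = V_min + k × range/2^10 = 14 + 684 × 48/1024 = 46.06250000 V.
Error = V_in − V_code = 46.07661 − (46.06250000) = +14.1 mV.

+14.1 mV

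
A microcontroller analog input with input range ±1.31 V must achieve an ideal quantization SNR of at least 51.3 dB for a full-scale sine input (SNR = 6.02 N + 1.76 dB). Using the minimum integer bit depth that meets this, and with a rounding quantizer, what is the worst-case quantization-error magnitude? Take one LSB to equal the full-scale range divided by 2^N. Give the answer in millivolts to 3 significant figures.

2.56 mV

Span: 1.31 V − (-1.31 V) = 2.62 V.
Required N = ⌈(51.3 − 1.76)/6.02⌉ = ⌈8.229⌉ = 9.
LSB = 2.62 V ÷ 2^9 = 2.62/512 V = 5.1172 mV.
Half an LSB is 2.56 mV.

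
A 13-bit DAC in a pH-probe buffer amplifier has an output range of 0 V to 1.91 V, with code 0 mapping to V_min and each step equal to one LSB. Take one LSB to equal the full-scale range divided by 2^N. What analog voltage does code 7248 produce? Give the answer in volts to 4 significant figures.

Full-scale range = 1.91 V. LSB = 1.91 V / 2^13.
V_out = V_min + code × LSB = 0 V + 7248 × 1.91 V / 8192
      = 0 + 1.68990 = 1.68990 V.

1.690 V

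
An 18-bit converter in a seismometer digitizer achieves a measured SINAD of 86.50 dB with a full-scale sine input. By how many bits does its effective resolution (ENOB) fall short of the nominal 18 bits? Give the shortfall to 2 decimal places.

3.92 bits

ENOB = (SINAD − 1.76)/6.02 = (86.50 − 1.76)/6.02 = 14.0764 bits.
Lost resolution: 18 − 14.0764 = 3.9236 bits.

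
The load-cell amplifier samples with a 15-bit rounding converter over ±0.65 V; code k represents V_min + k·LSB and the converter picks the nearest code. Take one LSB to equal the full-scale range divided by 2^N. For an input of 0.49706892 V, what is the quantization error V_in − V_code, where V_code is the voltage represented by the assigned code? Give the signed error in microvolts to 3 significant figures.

The full-scale span is 0.65 − (-0.65) = 1.3 V. LSB = 1.3 V / 2^15 ≈ 39.67 µV.
(0.49706892 − (-0.65)) / LSB = 1.14706892 × 32768/1.3 = 28913.1957. Nearest integer: k = 28913.
Reconstructed level: -0.65 + 28913 × 1.3/32768 V = 0.49706115723 V.
e = 0.49706892 − (0.49706115723) = +7.76 µV.

+7.76 µV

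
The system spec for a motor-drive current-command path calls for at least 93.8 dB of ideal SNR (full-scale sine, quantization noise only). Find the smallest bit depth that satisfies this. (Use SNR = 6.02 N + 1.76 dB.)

16 bits

Solving 6.02 N ≥ 93.8 − 1.76: N ≥ 15.289. Round up → N = 16.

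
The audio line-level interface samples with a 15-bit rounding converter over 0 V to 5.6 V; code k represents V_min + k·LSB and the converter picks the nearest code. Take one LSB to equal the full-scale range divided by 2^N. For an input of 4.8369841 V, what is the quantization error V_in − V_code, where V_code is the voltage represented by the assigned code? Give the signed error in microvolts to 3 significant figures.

Span = 5.6 V. LSB = 5.6 V / 2^15 ≈ 170.9 µV.
(V_in − V_min)/LSB = (4.8369841 − (0)) × 32768/5.6 = 28303.2670 → nearest code k = 28303.
V_code = V_min + k × range/2^15 = 0 + 28303 × 5.6/32768 = 4.8369384766 V.
e = 4.8369841 − (4.8369384766) = +45.6 µV.

+45.6 µV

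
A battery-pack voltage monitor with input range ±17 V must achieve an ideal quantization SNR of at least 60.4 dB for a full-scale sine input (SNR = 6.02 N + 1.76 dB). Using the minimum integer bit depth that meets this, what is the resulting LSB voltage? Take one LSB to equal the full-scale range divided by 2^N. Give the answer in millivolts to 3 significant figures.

33.2 mV

Span: 17 V − (-17 V) = 34 V.
Required N = ⌈(60.4 − 1.76)/6.02⌉ = ⌈9.741⌉ = 10.
LSB = 34 V / 2^10 = 33.2 mV.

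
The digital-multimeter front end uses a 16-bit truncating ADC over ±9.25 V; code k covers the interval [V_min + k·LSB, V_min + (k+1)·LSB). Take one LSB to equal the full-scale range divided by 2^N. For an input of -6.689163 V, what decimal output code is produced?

Full-scale range = 9.25 V − (-9.25 V) = 18.5 V. LSB = 18.5 V / 2^16 ≈ 282.3 µV.
(V_in − V_min) × 2^16/range = (-6.689163 − (-9.25)) × 65536/18.5 = 9071.730.
Floor → code = 9071.

9071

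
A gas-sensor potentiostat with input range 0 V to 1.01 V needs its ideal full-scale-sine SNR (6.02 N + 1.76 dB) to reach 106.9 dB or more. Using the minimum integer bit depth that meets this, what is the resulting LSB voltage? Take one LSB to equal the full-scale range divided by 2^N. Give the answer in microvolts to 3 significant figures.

3.85 µV

Full-scale range = 1.01 V.
Solving 6.02 N ≥ 106.9 − 1.76: N ≥ 17.465. Round up → N = 18.
LSB = 1.01 V / 2^18 = 3.85 µV.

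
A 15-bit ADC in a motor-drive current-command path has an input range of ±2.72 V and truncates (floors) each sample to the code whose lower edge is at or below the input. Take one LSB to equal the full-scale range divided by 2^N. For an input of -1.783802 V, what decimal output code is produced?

5639

Span: 2.72 V − (-2.72 V) = 5.44 V. LSB = 5.44 V / 2^15 ≈ 166.0 µV.
(V_in − V_min) × 2^15/range = (-1.783802 − (-2.72)) × 32768/5.44 = 5639.216.
Floor → code = 5639.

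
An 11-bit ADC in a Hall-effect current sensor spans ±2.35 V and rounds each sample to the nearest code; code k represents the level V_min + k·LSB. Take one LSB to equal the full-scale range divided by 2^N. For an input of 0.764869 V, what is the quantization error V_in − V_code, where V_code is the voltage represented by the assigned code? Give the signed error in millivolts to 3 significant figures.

Range = 2.35 − (-2.35) = 4.7 V. LSB = 4.7 V / 2^11 ≈ 2.295 mV.
(V_in − V_min)/LSB = (0.764869 − (-2.35)) × 2048/4.7 = 1357.2876 → nearest code k = 1357.
V_code = -2.35 + (1357/2048) × 4.7 = 0.7642089844 V.
e = 0.764869 − (0.7642089844) = +0.660 mV.

+0.660 mV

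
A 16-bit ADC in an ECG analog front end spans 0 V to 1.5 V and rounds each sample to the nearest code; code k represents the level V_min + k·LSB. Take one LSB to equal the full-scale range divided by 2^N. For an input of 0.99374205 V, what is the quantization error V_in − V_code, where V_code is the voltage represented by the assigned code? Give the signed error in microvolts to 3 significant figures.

+5.78 µV

Span = 1.5 V. LSB = 1.5 V / 2^16 ≈ 22.89 µV.
(V_in − V_min)/LSB = (0.99374205 − (0)) × 65536/1.5 = 43417.2527 → nearest code k = 43417.
V_code = V_min + k × range/2^16 = 0 + 43417 × 1.5/65536 = 0.99373626709 V.
Error = V_in − V_code = 0.99374205 − (0.99373626709) = +5.78 µV.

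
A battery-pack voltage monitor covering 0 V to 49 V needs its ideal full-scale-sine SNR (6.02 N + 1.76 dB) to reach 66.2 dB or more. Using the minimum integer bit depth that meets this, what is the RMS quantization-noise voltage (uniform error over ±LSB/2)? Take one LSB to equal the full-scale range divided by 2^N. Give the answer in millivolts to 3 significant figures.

Range is 49 V.
Required N = ⌈(66.2 − 1.76)/6.02⌉ = ⌈10.704⌉ = 11.
Step size = 49/2048 V = 23.926 mV.
V_rms = LSB/√12 = 6.91 mV.

6.91 mV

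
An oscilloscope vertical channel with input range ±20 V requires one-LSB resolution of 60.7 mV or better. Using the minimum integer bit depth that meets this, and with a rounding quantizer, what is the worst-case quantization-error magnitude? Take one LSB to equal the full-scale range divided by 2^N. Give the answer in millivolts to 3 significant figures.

19.5 mV

Full-scale range = 20 V − (-20 V) = 40 V.
40 V / 60.7 mV = 659.0. Since 2^9 = 512 and 2^10 = 1024, N = 10.
LSB = 40 V / 2^10 = 39.063 mV.
Half an LSB is 19.5 mV.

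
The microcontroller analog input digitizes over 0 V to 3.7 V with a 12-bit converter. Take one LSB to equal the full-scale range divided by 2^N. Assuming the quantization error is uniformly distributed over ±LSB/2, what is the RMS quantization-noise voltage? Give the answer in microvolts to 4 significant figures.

260.8 µV

V_FS = 3.7 V.
Step size = 3.7/4096 V = 0.903320 mV.
V_rms = LSB/√12 = 0.903320 mV / √12 = 260.8 µV.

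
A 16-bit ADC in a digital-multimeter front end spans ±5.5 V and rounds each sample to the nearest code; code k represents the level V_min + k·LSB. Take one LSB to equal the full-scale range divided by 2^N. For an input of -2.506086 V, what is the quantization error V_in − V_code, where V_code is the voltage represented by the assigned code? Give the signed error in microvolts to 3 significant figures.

+32.8 µV

Span: 5.5 V − (-5.5 V) = 11 V. LSB = 11 V / 2^16 ≈ 167.8 µV.
(V_in − V_min)/LSB = (-2.506086 − (-5.5)) × 65536/11 = 17837.1953 → nearest code k = 17837.
V_code = V_min + k × range/2^16 = -5.5 + 17837 × 11/65536 = -2.5061187744 V.
e = -2.506086 − (-2.5061187744) = +32.8 µV.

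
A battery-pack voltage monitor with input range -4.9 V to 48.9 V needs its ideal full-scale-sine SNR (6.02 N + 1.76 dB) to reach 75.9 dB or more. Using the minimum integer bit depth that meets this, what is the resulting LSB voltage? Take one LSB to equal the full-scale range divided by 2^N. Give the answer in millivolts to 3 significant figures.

6.57 mV

Full-scale range = 48.9 V − (-4.9 V) = 53.8 V.
Required N = ⌈(75.9 − 1.76)/6.02⌉ = ⌈12.316⌉ = 13.
LSB = 53.8 V / 2^13 = 6.57 mV.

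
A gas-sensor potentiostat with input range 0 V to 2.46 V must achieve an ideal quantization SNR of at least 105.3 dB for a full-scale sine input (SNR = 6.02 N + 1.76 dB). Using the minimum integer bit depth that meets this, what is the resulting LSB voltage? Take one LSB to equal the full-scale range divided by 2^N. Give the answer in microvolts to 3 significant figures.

Span = 2.46 V.
N ≥ (105.3 − 1.76)/6.02 = 17.199 → N_min = 18.
Step size = 2.46/262144 V = 9.38 µV.

9.38 µV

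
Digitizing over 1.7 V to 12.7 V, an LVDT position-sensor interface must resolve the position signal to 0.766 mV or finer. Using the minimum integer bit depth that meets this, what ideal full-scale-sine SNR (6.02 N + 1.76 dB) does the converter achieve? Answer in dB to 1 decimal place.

Range = 12.7 − (1.7) = 11 V.
Need 2^N ≥ 11 V / 0.766 mV = 14360 → N_min = 14.
6.02(14) + 1.76 = 86.04 dB.

86.0 dB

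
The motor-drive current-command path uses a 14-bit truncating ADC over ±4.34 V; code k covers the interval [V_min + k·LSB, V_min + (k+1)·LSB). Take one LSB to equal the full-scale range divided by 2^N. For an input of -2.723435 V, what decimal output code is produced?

3051

Full-scale range = 4.34 V − (-4.34 V) = 8.68 V. LSB = 8.68 V / 2^14 ≈ 0.5298 mV.
code = ⌊(V_in − V_min)/LSB⌋ = ⌊(V_in − V_min) × 2^14 / range⌋
     = ⌊(-2.723435 − (-4.34)) × 16384 / 8.68⌋ = ⌊1.616565 × 16384/8.68⌋
     = ⌊3051.360⌋ = 3051.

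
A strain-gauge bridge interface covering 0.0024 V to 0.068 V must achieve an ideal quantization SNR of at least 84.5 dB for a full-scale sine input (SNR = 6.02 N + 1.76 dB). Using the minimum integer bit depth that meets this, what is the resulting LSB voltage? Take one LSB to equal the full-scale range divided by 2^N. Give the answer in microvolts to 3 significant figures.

Full-scale range = 0.068 V − (0.0024 V) = 0.0656 V.
Solving 6.02 N ≥ 84.5 − 1.76: N ≥ 13.744. Round up → N = 14.
LSB = 0.0656 V / 2^14 = 4.00 µV.

4.00 µV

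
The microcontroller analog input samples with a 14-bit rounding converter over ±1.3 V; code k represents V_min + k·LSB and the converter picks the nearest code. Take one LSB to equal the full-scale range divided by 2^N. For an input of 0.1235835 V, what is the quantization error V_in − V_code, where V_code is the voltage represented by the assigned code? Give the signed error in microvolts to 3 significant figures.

−37.1 µV

The full-scale span is 1.3 − (-1.3) = 2.6 V. LSB = 2.6 V / 2^14 ≈ 158.7 µV.
Position in LSBs: (0.1235835 − (-1.3)) × 16384/2.6 = 8970.7662; rounding gives k = 8971.
V_code = -1.3 + (8971/16384) × 2.6 = 0.12362060547 V.
e = 0.1235835 − (0.12362060547) = −37.1 µV.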